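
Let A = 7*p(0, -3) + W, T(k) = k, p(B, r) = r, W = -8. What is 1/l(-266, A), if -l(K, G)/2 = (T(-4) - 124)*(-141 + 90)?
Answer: -1/13056 ≈ -7.6593e-5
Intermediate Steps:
A = -29 (A = 7*(-3) - 8 = -21 - 8 = -29)
l(K, G) = -13056 (l(K, G) = -2*(-4 - 124)*(-141 + 90) = -(-256)*(-51) = -2*6528 = -13056)
1/l(-266, A) = 1/(-13056) = -1/13056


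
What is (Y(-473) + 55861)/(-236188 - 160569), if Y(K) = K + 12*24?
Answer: -55676/396757 ≈ -0.14033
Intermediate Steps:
Y(K) = 288 + K (Y(K) = K + 288 = 288 + K)
(Y(-473) + 55861)/(-236188 - 160569) = ((288 - 473) + 55861)/(-236188 - 160569) = (-185 + 55861)/(-396757) = 55676*(-1/396757) = -55676/396757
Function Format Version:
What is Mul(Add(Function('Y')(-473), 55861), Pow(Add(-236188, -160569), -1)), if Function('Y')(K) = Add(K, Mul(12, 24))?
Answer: Rational(-55676, 396757) ≈ -0.14033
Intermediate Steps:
Function('Y')(K) = Add(288, K) (Function('Y')(K) = Add(K, 288) = Add(288, K))
Mul(Add(Function('Y')(-473), 55861), Pow(Add(-236188, -160569), -1)) = Mul(Add(Add(288, -473), 55861), Pow(Add(-236188, -160569), -1)) = Mul(Add(-185, 55861), Pow(-396757, -1)) = Mul(55676, Rational(-1, 396757)) = Rational(-55676, 396757)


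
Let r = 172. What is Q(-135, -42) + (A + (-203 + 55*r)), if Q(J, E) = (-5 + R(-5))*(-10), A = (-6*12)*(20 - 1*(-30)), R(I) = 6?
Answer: 5647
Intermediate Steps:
A = -3600 (A = -72*(20 + 30) = -72*50 = -3600)
Q(J, E) = -10 (Q(J, E) = (-5 + 6)*(-10) = 1*(-10) = -10)
Q(-135, -42) + (A + (-203 + 55*r)) = -10 + (-3600 + (-203 + 55*172)) = -10 + (-3600 + (-203 + 9460)) = -10 + (-3600 + 9257) = -10 + 5657 = 5647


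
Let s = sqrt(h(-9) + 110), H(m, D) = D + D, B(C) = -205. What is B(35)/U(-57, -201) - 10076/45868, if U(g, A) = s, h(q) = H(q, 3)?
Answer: -2519/11467 - 205*sqrt(29)/58 ≈ -19.253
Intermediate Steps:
H(m, D) = 2*D
h(q) = 6 (h(q) = 2*3 = 6)
s = 2*sqrt(29) (s = sqrt(6 + 110) = sqrt(116) = 2*sqrt(29) ≈ 10.770)
U(g, A) = 2*sqrt(29)
B(35)/U(-57, -201) - 10076/45868 = -205*sqrt(29)/58 - 10076/45868 = -205*sqrt(29)/58 - 10076*1/45868 = -205*sqrt(29)/58 - 2519/11467 = -2519/11467 - 205*sqrt(29)/58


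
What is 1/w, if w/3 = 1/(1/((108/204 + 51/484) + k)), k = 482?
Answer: 8228/11913357 ≈ 0.00069065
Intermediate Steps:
w = 11913357/8228 (w = 3/(1/((108/204 + 51/484) + 482)) = 3/(1/((108*(1/204) + 51*(1/484)) + 482)) = 3/(1/((9/17 + 51/484) + 482)) = 3/(1/(5223/8228 + 482)) = 3/(1/(3971119/8228)) = 3/(8228/3971119) = 3*(3971119/8228) = 11913357/8228 ≈ 1447.9)
1/w = 1/(11913357/8228) = 8228/11913357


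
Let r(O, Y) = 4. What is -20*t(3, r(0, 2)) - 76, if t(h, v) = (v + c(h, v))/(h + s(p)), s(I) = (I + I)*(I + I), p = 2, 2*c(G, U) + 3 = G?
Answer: -1524/19 ≈ -80.211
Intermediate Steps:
c(G, U) = -3/2 + G/2
s(I) = 4*I² (s(I) = (2*I)*(2*I) = 4*I²)
t(h, v) = (-3/2 + v + h/2)/(16 + h) (t(h, v) = (v + (-3/2 + h/2))/(h + 4*2²) = (-3/2 + v + h/2)/(h + 4*4) = (-3/2 + v + h/2)/(h + 16) = (-3/2 + v + h/2)/(16 + h))
-20*t(3, r(0, 2)) - 76 = -10*(-3 + 3 + 2*4)/(16 + 3) - 76 = -10*(-3 + 3 + 8)/19 - 76 = -10*8/19 - 76 = -20*4/19 - 76 = -80/19 - 76 = -1524/19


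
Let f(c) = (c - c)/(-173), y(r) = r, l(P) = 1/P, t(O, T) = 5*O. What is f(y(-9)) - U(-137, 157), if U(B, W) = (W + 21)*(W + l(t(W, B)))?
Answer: -21937788/785 ≈ -27946.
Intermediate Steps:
f(c) = 0 (f(c) = 0*(-1/173) = 0)
U(B, W) = (21 + W)*(W + 1/(5*W)) (U(B, W) = (W + 21)*(W + 1/(5*W)) = (21 + W)*(W + 1/(5*W)))
f(y(-9)) - U(-137, 157) = 0 - (1/5 + 157**2 + 21*157 + (21/5)/157) = 0 - (1/5 + 24649 + 3297 + (21/5)*(1/157)) = 0 - (1/5 + 24649 + 3297 + 21/785) = 0 - 1*21937788/785 = 0 - 21937788/785 = -21937788/785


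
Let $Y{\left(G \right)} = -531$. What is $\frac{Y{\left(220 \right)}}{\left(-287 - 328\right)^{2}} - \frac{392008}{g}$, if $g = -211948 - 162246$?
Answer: $\frac{8226029377}{7862751425} \approx 1.0462$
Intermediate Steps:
$g = -374194$ ($g = -211948 - 162246 = -374194$)
$\frac{Y{\left(220 \right)}}{\left(-287 - 328\right)^{2}} - \frac{392008}{g} = - \frac{531}{\left(-287 - 328\right)^{2}} - \frac{392008}{-374194} = - \frac{531}{\left(-615\right)^{2}} - - \frac{196004}{187097} = - \frac{531}{378225} + \frac{196004}{187097} = \left(-531\right) \frac{1}{378225} + \frac{196004}{187097} = - \frac{59}{42025} + \frac{196004}{187097} = \frac{8226029377}{7862751425}$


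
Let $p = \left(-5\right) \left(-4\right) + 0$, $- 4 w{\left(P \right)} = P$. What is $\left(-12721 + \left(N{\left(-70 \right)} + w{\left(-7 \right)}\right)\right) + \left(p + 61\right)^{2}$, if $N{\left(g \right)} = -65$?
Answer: $- \frac{24893}{4} \approx -6223.3$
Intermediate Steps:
$w{\left(P \right)} = - \frac{P}{4}$
$p = 20$ ($p = 20 + 0 = 20$)
$\left(-12721 + \left(N{\left(-70 \right)} + w{\left(-7 \right)}\right)\right) + \left(p + 61\right)^{2} = \left(-12721 - \frac{253}{4}\right) + \left(20 + 61\right)^{2} = \left(-12721 + \left(-65 + \frac{7}{4}\right)\right) + 81^{2} = \left(-12721 - \frac{253}{4}\right) + 6561 = - \frac{51137}{4} + 6561 = - \frac{24893}{4}$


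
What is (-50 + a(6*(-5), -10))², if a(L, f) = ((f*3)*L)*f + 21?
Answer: 81522841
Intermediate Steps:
a(L, f) = 21 + 3*L*f² (a(L, f) = ((3*f)*L)*f + 21 = (3*L*f)*f + 21 = 3*L*f² + 21 = 21 + 3*L*f²)
(-50 + a(6*(-5), -10))² = (-50 + (21 + 3*(6*(-5))*(-10)²))² = (-50 + (21 + 3*(-30)*100))² = (-50 + (21 - 9000))² = (-50 - 8979)² = (-9029)² = 81522841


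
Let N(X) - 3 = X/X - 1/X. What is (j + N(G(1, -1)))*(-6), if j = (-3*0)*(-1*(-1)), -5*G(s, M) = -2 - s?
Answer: -14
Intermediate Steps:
G(s, M) = ⅖ + s/5 (G(s, M) = -(-2 - s)/5 = ⅖ + s/5)
N(X) = 4 - 1/X (N(X) = 3 + (X/X - 1/X) = 3 + (1 - 1/X) = 4 - 1/X)
j = 0 (j = 0*1 = 0)
(j + N(G(1, -1)))*(-6) = (0 + (4 - 1/(⅖ + (⅕)*1)))*(-6) = (0 + (4 - 1/(⅖ + ⅕)))*(-6) = (0 + (4 - 1/⅗))*(-6) = (0 + (4 - 1*5/3))*(-6) = (0 + (4 - 5/3))*(-6) = (0 + 7/3)*(-6) = (7/3)*(-6) = -14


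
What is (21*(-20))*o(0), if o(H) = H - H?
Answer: 0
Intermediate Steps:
o(H) = 0
(21*(-20))*o(0) = (21*(-20))*0 = -420*0 = 0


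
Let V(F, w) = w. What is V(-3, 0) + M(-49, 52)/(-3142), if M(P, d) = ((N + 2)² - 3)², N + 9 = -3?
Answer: -9409/3142 ≈ -2.9946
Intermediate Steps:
N = -12 (N = -9 - 3 = -12)
M(P, d) = 9409 (M(P, d) = ((-12 + 2)² - 3)² = ((-10)² - 3)² = (100 - 3)² = 97² = 9409)
V(-3, 0) + M(-49, 52)/(-3142) = 0 + 9409/(-3142) = 0 + 9409*(-1/3142) = 0 - 9409/3142 = -9409/3142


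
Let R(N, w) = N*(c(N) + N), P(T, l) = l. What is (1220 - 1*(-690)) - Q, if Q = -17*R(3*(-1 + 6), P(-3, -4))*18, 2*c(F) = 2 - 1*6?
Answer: 61580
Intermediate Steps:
c(F) = -2 (c(F) = (2 - 1*6)/2 = (2 - 6)/2 = (½)*(-4) = -2)
R(N, w) = N*(-2 + N)
Q = -59670 (Q = -17*3*(-1 + 6)*(-2 + 3*(-1 + 6))*18 = -17*3*5*(-2 + 3*5)*18 = -255*(-2 + 15)*18 = -255*13*18 = -17*195*18 = -3315*18 = -59670)
(1220 - 1*(-690)) - Q = (1220 - 1*(-690)) - 1*(-59670) = (1220 + 690) + 59670 = 1910 + 59670 = 61580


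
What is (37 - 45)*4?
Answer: -32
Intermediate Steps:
(37 - 45)*4 = -8*4 = -32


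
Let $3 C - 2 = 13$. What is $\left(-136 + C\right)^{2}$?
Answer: $17161$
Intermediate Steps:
$C = 5$ ($C = \frac{2}{3} + \frac{1}{3} \cdot 13 = \frac{2}{3} + \frac{13}{3} = 5$)
$\left(-136 + C\right)^{2} = \left(-136 + 5\right)^{2} = \left(-131\right)^{2} = 17161$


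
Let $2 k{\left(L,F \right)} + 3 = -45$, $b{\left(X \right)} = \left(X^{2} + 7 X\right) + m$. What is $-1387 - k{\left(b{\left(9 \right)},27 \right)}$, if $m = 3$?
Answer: $-1363$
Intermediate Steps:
$b{\left(X \right)} = 3 + X^{2} + 7 X$ ($b{\left(X \right)} = \left(X^{2} + 7 X\right) + 3 = 3 + X^{2} + 7 X$)
$k{\left(L,F \right)} = -24$ ($k{\left(L,F \right)} = - \frac{3}{2} + \frac{1}{2} \left(-45\right) = - \frac{3}{2} - \frac{45}{2} = -24$)
$-1387 - k{\left(b{\left(9 \right)},27 \right)} = -1387 - -24 = -1387 + 24 = -1363$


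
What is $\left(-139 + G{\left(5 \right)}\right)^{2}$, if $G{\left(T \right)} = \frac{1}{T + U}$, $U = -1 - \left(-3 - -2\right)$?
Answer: $\frac{481636}{25} \approx 19265.0$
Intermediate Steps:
$U = 0$ ($U = -1 - \left(-3 + 2\right) = -1 - -1 = -1 + 1 = 0$)
$G{\left(T \right)} = \frac{1}{T}$ ($G{\left(T \right)} = \frac{1}{T + 0} = \frac{1}{T}$)
$\left(-139 + G{\left(5 \right)}\right)^{2} = \left(-139 + \frac{1}{5}\right)^{2} = \left(- \frac{694}{5}\right)^{2} = \frac{481636}{25}$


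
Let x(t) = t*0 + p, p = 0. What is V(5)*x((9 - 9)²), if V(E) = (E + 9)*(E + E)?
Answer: 0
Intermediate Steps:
V(E) = 2*E*(9 + E) (V(E) = (9 + E)*(2*E) = 2*E*(9 + E))
x(t) = 0 (x(t) = t*0 + 0 = 0 + 0 = 0)
V(5)*x((9 - 9)²) = (2*5*(9 + 5))*0 = (2*5*14)*0 = 140*0 = 0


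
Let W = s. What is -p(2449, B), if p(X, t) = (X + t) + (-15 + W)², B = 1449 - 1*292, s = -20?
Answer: -4831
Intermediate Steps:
W = -20
B = 1157 (B = 1449 - 292 = 1157)
p(X, t) = 1225 + X + t (p(X, t) = (X + t) + (-15 - 20)² = (X + t) + (-35)² = (X + t) + 1225 = 1225 + X + t)
-p(2449, B) = -(1225 + 2449 + 1157) = -1*4831 = -4831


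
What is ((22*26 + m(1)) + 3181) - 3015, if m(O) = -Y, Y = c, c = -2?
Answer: 740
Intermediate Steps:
Y = -2
m(O) = 2 (m(O) = -1*(-2) = 2)
((22*26 + m(1)) + 3181) - 3015 = ((22*26 + 2) + 3181) - 3015 = ((572 + 2) + 3181) - 3015 = (574 + 3181) - 3015 = 3755 - 3015 = 740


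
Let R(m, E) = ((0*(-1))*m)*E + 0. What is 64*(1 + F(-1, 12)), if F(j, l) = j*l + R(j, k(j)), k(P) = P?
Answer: -704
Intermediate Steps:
R(m, E) = 0 (R(m, E) = (0*m)*E + 0 = 0*E + 0 = 0 + 0 = 0)
F(j, l) = j*l (F(j, l) = j*l + 0 = j*l)
64*(1 + F(-1, 12)) = 64*(1 - 1*12) = 64*(1 - 12) = 64*(-11) = -704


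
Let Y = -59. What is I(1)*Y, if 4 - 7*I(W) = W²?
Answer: -177/7 ≈ -25.286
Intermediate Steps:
I(W) = 4/7 - W²/7
I(1)*Y = (4/7 - ⅐*1²)*(-59) = (4/7 - ⅐*1)*(-59) = (4/7 - ⅐)*(-59) = (3/7)*(-59) = -177/7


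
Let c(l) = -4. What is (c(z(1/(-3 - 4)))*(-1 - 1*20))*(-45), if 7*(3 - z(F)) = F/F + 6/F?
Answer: -3780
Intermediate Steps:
z(F) = 20/7 - 6/(7*F) (z(F) = 3 - (F/F + 6/F)/7 = 3 - (1 + 6/F)/7 = 3 + (-⅐ - 6/(7*F)) = 20/7 - 6/(7*F))
(c(z(1/(-3 - 4)))*(-1 - 1*20))*(-45) = -4*(-1 - 1*20)*(-45) = -4*(-1 - 20)*(-45) = -4*(-21)*(-45) = 84*(-45) = -3780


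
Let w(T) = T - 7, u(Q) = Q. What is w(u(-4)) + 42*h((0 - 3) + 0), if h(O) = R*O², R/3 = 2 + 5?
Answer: 7927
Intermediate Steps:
w(T) = -7 + T
R = 21 (R = 3*(2 + 5) = 3*7 = 21)
h(O) = 21*O²
w(u(-4)) + 42*h((0 - 3) + 0) = (-7 - 4) + 42*(21*((0 - 3) + 0)²) = -11 + 42*(21*(-3 + 0)²) = -11 + 42*(21*(-3)²) = -11 + 42*(21*9) = -11 + 42*189 = -11 + 7938 = 7927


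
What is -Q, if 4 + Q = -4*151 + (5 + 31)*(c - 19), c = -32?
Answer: 2444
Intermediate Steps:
Q = -2444 (Q = -4 + (-4*151 + (5 + 31)*(-32 - 19)) = -4 + (-604 + 36*(-51)) = -4 + (-604 - 1836) = -4 - 2440 = -2444)
-Q = -1*(-2444) = 2444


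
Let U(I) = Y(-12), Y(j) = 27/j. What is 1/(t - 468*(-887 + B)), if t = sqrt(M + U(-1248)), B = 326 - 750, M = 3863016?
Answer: 272688/167305460129 - 2*sqrt(1716895)/501916380387 ≈ 1.6247e-6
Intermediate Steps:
B = -424
U(I) = -9/4 (U(I) = 27/(-12) = 27*(-1/12) = -9/4)
t = 3*sqrt(1716895)/2 (t = sqrt(3863016 - 9/4) = sqrt(15452055/4) = 3*sqrt(1716895)/2 ≈ 1965.5)
1/(t - 468*(-887 + B)) = 1/(3*sqrt(1716895)/2 - 468*(-887 - 424)) = 1/(3*sqrt(1716895)/2 - 468*(-1311)) = 1/(3*sqrt(1716895)/2 + 613548) = 1/(613548 + 3*sqrt(1716895)/2)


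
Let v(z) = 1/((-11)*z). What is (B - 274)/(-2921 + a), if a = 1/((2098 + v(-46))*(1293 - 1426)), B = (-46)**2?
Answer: -260074442754/412419895883 ≈ -0.63061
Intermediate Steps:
v(z) = -1/(11*z)
B = 2116
a = -506/141191337 (a = 1/((2098 - 1/11/(-46))*(1293 - 1426)) = 1/((2098 - 1/11*(-1/46))*(-133)) = 1/((2098 + 1/506)*(-133)) = 1/((1061589/506)*(-133)) = 1/(-141191337/506) = -506/141191337 ≈ -3.5838e-6)
(B - 274)/(-2921 + a) = (2116 - 274)/(-2921 - 506/141191337) = 1842/(-412419895883/141191337) = 1842*(-141191337/412419895883) = -260074442754/412419895883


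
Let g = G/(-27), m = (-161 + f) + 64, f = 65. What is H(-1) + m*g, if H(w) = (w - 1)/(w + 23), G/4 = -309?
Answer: -145033/99 ≈ -1465.0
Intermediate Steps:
G = -1236 (G = 4*(-309) = -1236)
m = -32 (m = (-161 + 65) + 64 = -96 + 64 = -32)
H(w) = (-1 + w)/(23 + w)
g = 412/9 (g = -1236/(-27) = -1236*(-1/27) = 412/9 ≈ 45.778)
H(-1) + m*g = (-1 - 1)/(23 - 1) - 32*412/9 = -2/22 - 13184/9 = (1/22)*(-2) - 13184/9 = -1/11 - 13184/9 = -145033/99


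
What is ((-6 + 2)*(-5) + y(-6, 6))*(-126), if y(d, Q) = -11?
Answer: -1134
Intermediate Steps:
((-6 + 2)*(-5) + y(-6, 6))*(-126) = ((-6 + 2)*(-5) - 11)*(-126) = (-4*(-5) - 11)*(-126) = (20 - 11)*(-126) = 9*(-126) = -1134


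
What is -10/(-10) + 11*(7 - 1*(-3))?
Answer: 111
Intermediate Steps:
-10/(-10) + 11*(7 - 1*(-3)) = -10*(-⅒) + 11*(7 + 3) = 1 + 11*10 = 1 + 110 = 111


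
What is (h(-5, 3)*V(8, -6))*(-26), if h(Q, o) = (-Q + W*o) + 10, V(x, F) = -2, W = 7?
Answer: 1872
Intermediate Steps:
h(Q, o) = 10 - Q + 7*o (h(Q, o) = (-Q + 7*o) + 10 = 10 - Q + 7*o)
(h(-5, 3)*V(8, -6))*(-26) = ((10 - 1*(-5) + 7*3)*(-2))*(-26) = ((10 + 5 + 21)*(-2))*(-26) = (36*(-2))*(-26) = -72*(-26) = 1872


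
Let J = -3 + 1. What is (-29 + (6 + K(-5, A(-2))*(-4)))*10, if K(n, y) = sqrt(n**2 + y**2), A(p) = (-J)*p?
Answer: -230 - 40*sqrt(41) ≈ -486.13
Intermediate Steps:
J = -2
A(p) = 2*p (A(p) = (-1*(-2))*p = 2*p)
(-29 + (6 + K(-5, A(-2))*(-4)))*10 = (-29 + (6 + sqrt((-5)**2 + (2*(-2))**2)*(-4)))*10 = (-29 + (6 + sqrt(25 + (-4)**2)*(-4)))*10 = (-29 + (6 + sqrt(25 + 16)*(-4)))*10 = (-29 + (6 + sqrt(41)*(-4)))*10 = (-29 + (6 - 4*sqrt(41)))*10 = (-23 - 4*sqrt(41))*10 = -230 - 40*sqrt(41)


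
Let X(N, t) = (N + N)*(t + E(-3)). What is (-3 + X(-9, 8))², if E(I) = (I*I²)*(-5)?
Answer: 6640929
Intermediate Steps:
E(I) = -5*I³ (E(I) = I³*(-5) = -5*I³)
X(N, t) = 2*N*(135 + t) (X(N, t) = (N + N)*(t - 5*(-3)³) = (2*N)*(t - 5*(-27)) = (2*N)*(t + 135) = (2*N)*(135 + t) = 2*N*(135 + t))
(-3 + X(-9, 8))² = (-3 + 2*(-9)*(135 + 8))² = (-3 + 2*(-9)*143)² = (-3 - 2574)² = (-2577)² = 6640929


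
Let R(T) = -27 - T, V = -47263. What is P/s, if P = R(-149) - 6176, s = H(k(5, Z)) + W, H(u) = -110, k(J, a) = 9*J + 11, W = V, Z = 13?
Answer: 2018/15791 ≈ 0.12779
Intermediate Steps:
W = -47263
k(J, a) = 11 + 9*J
s = -47373 (s = -110 - 47263 = -47373)
P = -6054 (P = (-27 - 1*(-149)) - 6176 = (-27 + 149) - 6176 = 122 - 6176 = -6054)
P/s = -6054/(-47373) = -6054*(-1/47373) = 2018/15791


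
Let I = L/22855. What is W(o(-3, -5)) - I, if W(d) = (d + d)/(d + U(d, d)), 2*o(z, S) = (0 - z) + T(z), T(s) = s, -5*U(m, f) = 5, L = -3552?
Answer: 3552/22855 ≈ 0.15541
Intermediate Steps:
U(m, f) = -1 (U(m, f) = -⅕*5 = -1)
o(z, S) = 0 (o(z, S) = ((0 - z) + z)/2 = (-z + z)/2 = (½)*0 = 0)
W(d) = 2*d/(-1 + d) (W(d) = (d + d)/(d - 1) = (2*d)/(-1 + d) = 2*d/(-1 + d))
I = -3552/22855 ≈ -0.15541
W(o(-3, -5)) - I = 2*0/(-1 + 0) - 1*(-3552/22855) = 2*0/(-1) + 3552/22855 = 2*0*(-1) + 3552/22855 = 0 + 3552/22855 = 3552/22855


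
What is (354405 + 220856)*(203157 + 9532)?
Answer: 122351686829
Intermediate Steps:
(354405 + 220856)*(203157 + 9532) = 575261*212689 = 122351686829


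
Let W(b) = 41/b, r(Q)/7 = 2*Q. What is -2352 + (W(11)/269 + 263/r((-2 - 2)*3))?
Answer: -1169978753/497112 ≈ -2353.6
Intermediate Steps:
r(Q) = 14*Q (r(Q) = 7*(2*Q) = 14*Q)
-2352 + (W(11)/269 + 263/r((-2 - 2)*3)) = -2352 + ((41/11)/269 + 263/((14*((-2 - 2)*3)))) = -2352 + ((41*(1/11))*(1/269) + 263/((14*(-4*3)))) = -2352 + ((41/11)*(1/269) + 263/((14*(-12)))) = -2352 + (41/2959 + 263/(-168)) = -2352 + (41/2959 + 263*(-1/168)) = -2352 + (41/2959 - 263/168) = -2352 - 771329/497112 = -1169978753/497112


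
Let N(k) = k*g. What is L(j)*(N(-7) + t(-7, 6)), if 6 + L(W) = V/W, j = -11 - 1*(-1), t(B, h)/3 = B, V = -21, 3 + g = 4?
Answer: 546/5 ≈ 109.20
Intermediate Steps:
g = 1 (g = -3 + 4 = 1)
t(B, h) = 3*B
N(k) = k (N(k) = k*1 = k)
j = -10 (j = -11 + 1 = -10)
L(W) = -6 - 21/W
L(j)*(N(-7) + t(-7, 6)) = (-6 - 21/(-10))*(-7 + 3*(-7)) = (-6 - 21*(-1/10))*(-7 - 21) = (-6 + 21/10)*(-28) = -39/10*(-28) = 546/5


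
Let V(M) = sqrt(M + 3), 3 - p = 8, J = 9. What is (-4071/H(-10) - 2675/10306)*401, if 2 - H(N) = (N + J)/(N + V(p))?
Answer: -1088099855173/1267638 - 544157*I*sqrt(2)/123 ≈ -8.5837e+5 - 6256.5*I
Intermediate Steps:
p = -5 (p = 3 - 1*8 = 3 - 8 = -5)
V(M) = sqrt(3 + M)
H(N) = 2 - (9 + N)/(N + I*sqrt(2)) (H(N) = 2 - (N + 9)/(N + sqrt(3 - 5)) = 2 - (9 + N)/(N + sqrt(-2)) = 2 - (9 + N)/(N + I*sqrt(2)))
(-4071/H(-10) - 2675/10306)*401 = (-4071*(-10 + I*sqrt(2))/(-9 - 10 + 2*I*sqrt(2)) - 2675/10306)*401 = (-4071*(-10 + I*sqrt(2))/(-19 + 2*I*sqrt(2)) - 2675*1/10306)*401 = (-4071*(-10 + I*sqrt(2))/(-19 + 2*I*sqrt(2)) - 2675/10306)*401 = (-2675/10306 - 4071*(-10 + I*sqrt(2))/(-19 + 2*I*sqrt(2)))*401 = -1072675/10306 - 1632471*(-10 + I*sqrt(2))/(-19 + 2*I*sqrt(2))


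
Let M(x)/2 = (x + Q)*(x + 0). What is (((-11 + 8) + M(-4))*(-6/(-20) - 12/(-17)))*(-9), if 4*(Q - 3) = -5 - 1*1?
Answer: -1539/10 ≈ -153.90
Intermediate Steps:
Q = 3/2 (Q = 3 + (-5 - 1*1)/4 = 3 + (-5 - 1)/4 = 3 + (¼)*(-6) = 3 - 3/2 = 3/2 ≈ 1.5000)
M(x) = 2*x*(3/2 + x) (M(x) = 2*((x + 3/2)*(x + 0)) = 2*((3/2 + x)*x) = 2*(x*(3/2 + x)) = 2*x*(3/2 + x))
(((-11 + 8) + M(-4))*(-6/(-20) - 12/(-17)))*(-9) = (((-11 + 8) - 4*(3 + 2*(-4)))*(-6/(-20) - 12/(-17)))*(-9) = ((-3 - 4*(3 - 8))*(-6*(-1/20) - 12*(-1/17)))*(-9) = ((-3 - 4*(-5))*(3/10 + 12/17))*(-9) = ((-3 + 20)*(171/170))*(-9) = (17*(171/170))*(-9) = (171/10)*(-9) = -1539/10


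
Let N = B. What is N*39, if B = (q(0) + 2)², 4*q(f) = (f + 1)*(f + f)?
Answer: 156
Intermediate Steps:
q(f) = f*(1 + f)/2 (q(f) = ((f + 1)*(f + f))/4 = ((1 + f)*(2*f))/4 = (2*f*(1 + f))/4 = f*(1 + f)/2)
B = 4 (B = ((½)*0*(1 + 0) + 2)² = ((½)*0*1 + 2)² = (0 + 2)² = 2² = 4)
N = 4
N*39 = 4*39 = 156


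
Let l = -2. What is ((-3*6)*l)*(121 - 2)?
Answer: 4284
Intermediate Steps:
((-3*6)*l)*(121 - 2) = (-3*6*(-2))*(121 - 2) = -18*(-2)*119 = 36*119 = 4284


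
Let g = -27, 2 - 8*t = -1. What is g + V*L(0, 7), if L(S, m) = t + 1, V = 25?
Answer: 59/8 ≈ 7.3750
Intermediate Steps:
t = 3/8 (t = ¼ - ⅛*(-1) = ¼ + ⅛ = 3/8 ≈ 0.37500)
L(S, m) = 11/8 (L(S, m) = 3/8 + 1 = 11/8)
g + V*L(0, 7) = -27 + 25*(11/8) = -27 + 275/8 = 59/8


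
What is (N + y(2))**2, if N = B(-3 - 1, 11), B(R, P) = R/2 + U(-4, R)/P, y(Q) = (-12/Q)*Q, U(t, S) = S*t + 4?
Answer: 17956/121 ≈ 148.40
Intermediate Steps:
U(t, S) = 4 + S*t
y(Q) = -12
B(R, P) = R/2 + (4 - 4*R)/P (B(R, P) = R/2 + (4 + R*(-4))/P = R*(1/2) + (4 - 4*R)/P = R/2 + (4 - 4*R)/P)
N = -2/11 (N = (1/2)*(8 - 8*(-3 - 1) + 11*(-3 - 1))/11 = (1/2)*(1/11)*(8 - 8*(-4) + 11*(-4)) = (1/2)*(1/11)*(8 + 32 - 44) = (1/2)*(1/11)*(-4) = -2/11 ≈ -0.18182)
(N + y(2))**2 = (-2/11 - 12)**2 = (-134/11)**2 = 17956/121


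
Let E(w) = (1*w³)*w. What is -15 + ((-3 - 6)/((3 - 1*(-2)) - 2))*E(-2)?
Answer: -63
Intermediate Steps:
E(w) = w⁴ (E(w) = w³*w = w⁴)
-15 + ((-3 - 6)/((3 - 1*(-2)) - 2))*E(-2) = -15 + ((-3 - 6)/((3 - 1*(-2)) - 2))*(-2)⁴ = -15 - 9/((3 + 2) - 2)*16 = -15 - 9/(5 - 2)*16 = -15 - 9/3*16 = -15 - 9*⅓*16 = -15 - 3*16 = -15 - 48 = -63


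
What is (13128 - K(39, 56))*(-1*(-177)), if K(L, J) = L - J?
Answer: 2326665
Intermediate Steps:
(13128 - K(39, 56))*(-1*(-177)) = (13128 - (39 - 1*56))*(-1*(-177)) = (13128 - (39 - 56))*177 = (13128 - 1*(-17))*177 = (13128 + 17)*177 = 13145*177 = 2326665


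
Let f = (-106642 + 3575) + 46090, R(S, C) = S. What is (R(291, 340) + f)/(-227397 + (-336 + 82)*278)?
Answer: 56686/298009 ≈ 0.19022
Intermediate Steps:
f = -56977 (f = -103067 + 46090 = -56977)
(R(291, 340) + f)/(-227397 + (-336 + 82)*278) = (291 - 56977)/(-227397 + (-336 + 82)*278) = -56686/(-227397 - 254*278) = -56686/(-227397 - 70612) = -56686/(-298009) = -56686*(-1/298009) = 56686/298009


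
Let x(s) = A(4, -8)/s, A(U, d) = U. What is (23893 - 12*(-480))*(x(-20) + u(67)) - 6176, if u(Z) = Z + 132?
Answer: 29444202/5 ≈ 5.8888e+6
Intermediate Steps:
u(Z) = 132 + Z
x(s) = 4/s
(23893 - 12*(-480))*(x(-20) + u(67)) - 6176 = (23893 - 12*(-480))*(4/(-20) + (132 + 67)) - 6176 = (23893 + 5760)*(4*(-1/20) + 199) - 6176 = 29653*(-⅕ + 199) - 6176 = 29653*(994/5) - 6176 = 29475082/5 - 6176 = 29444202/5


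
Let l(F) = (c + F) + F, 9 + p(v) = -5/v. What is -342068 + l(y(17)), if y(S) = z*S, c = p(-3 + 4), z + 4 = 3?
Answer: -342116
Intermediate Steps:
z = -1 (z = -4 + 3 = -1)
p(v) = -9 - 5/v
c = -14 (c = -9 - 5/(-3 + 4) = -9 - 5/1 = -9 - 5*1 = -9 - 5 = -14)
y(S) = -S
l(F) = -14 + 2*F (l(F) = (-14 + F) + F = -14 + 2*F)
-342068 + l(y(17)) = -342068 + (-14 + 2*(-1*17)) = -342068 + (-14 + 2*(-17)) = -342068 + (-14 - 34) = -342068 - 48 = -342116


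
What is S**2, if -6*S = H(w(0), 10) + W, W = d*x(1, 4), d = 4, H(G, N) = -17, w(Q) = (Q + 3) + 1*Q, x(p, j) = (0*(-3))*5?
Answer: 289/36 ≈ 8.0278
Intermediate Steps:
x(p, j) = 0 (x(p, j) = 0*5 = 0)
w(Q) = 3 + 2*Q (w(Q) = (3 + Q) + Q = 3 + 2*Q)
W = 0 (W = 4*0 = 0)
S = 17/6 (S = -(-17 + 0)/6 = -1/6*(-17) = 17/6 ≈ 2.8333)
S**2 = (17/6)**2 = 289/36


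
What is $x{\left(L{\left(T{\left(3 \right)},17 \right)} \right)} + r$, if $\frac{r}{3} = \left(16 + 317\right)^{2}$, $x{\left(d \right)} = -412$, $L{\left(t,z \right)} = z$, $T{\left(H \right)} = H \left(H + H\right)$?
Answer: $332255$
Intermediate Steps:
$T{\left(H \right)} = 2 H^{2}$ ($T{\left(H \right)} = H 2 H = 2 H^{2}$)
$r = 332667$ ($r = 3 \left(16 + 317\right)^{2} = 3 \cdot 333^{2} = 3 \cdot 110889 = 332667$)
$x{\left(L{\left(T{\left(3 \right)},17 \right)} \right)} + r = -412 + 332667 = 332255$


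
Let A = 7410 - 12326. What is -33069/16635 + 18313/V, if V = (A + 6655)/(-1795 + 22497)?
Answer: 2102177531673/9642755 ≈ 2.1801e+5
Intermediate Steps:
A = -4916
V = 1739/20702 (V = (-4916 + 6655)/(-1795 + 22497) = 1739/20702 ≈ 0.084002)
-33069/16635 + 18313/V = -33069/16635 + 18313/(1739/20702) = -33069*1/16635 + 18313*(20702/1739) = -11023/5545 + 379115726/1739 = 2102177531673/9642755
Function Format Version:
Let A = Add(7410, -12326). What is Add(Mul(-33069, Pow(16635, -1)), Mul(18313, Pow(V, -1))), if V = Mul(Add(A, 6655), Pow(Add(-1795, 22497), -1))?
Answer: Rational(2102177531673, 9642755) ≈ 2.1801e+5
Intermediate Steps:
A = -4916
V = Rational(1739, 20702) (V = Mul(Add(-4916, 6655), Pow(Add(-1795, 22497), -1)) = Mul(1739, Pow(20702, -1)) = Mul(1739, Rational(1, 20702)) = Rational(1739, 20702) ≈ 0.084002)
Add(Mul(-33069, Pow(16635, -1)), Mul(18313, Pow(V, -1))) = Add(Mul(-33069, Pow(16635, -1)), Mul(18313, Pow(Rational(1739, 20702), -1))) = Add(Mul(-33069, Rational(1, 16635)), Mul(18313, Rational(20702, 1739))) = Add(Rational(-11023, 5545), Rational(379115726, 1739)) = Rational(2102177531673, 9642755)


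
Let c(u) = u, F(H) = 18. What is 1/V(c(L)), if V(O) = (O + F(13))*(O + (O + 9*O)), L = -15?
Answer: -1/495 ≈ -0.0020202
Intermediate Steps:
V(O) = 11*O*(18 + O) (V(O) = (O + 18)*(O + (O + 9*O)) = (18 + O)*(O + 10*O) = (18 + O)*(11*O) = 11*O*(18 + O))
1/V(c(L)) = 1/(11*(-15)*(18 - 15)) = 1/(11*(-15)*3) = 1/(-495) = -1/495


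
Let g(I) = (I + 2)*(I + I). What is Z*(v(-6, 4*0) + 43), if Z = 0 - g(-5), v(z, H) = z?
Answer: -1110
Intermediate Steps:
g(I) = 2*I*(2 + I) (g(I) = (2 + I)*(2*I) = 2*I*(2 + I))
Z = -30 (Z = 0 - 2*(-5)*(2 - 5) = 0 - 2*(-5)*(-3) = 0 - 1*30 = 0 - 30 = -30)
Z*(v(-6, 4*0) + 43) = -30*(-6 + 43) = -30*37 = -1110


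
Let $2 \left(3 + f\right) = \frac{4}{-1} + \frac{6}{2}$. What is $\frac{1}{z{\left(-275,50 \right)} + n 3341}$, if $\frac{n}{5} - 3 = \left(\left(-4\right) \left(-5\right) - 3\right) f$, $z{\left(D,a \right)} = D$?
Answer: $- \frac{2}{1888215} \approx -1.0592 \cdot 10^{-6}$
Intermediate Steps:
$f = - \frac{7}{2}$ ($f = -3 + \frac{\frac{4}{-1} + \frac{6}{2}}{2} = -3 + \frac{4 \left(-1\right) + 6 \cdot \frac{1}{2}}{2} = -3 + \frac{-4 + 3}{2} = -3 + \frac{1}{2} \left(-1\right) = -3 - \frac{1}{2} = - \frac{7}{2} \approx -3.5$)
$n = - \frac{565}{2}$ ($n = 15 + 5 \left(\left(-4\right) \left(-5\right) - 3\right) \left(- \frac{7}{2}\right) = 15 + 5 \left(20 - 3\right) \left(- \frac{7}{2}\right) = 15 + 5 \cdot 17 \left(- \frac{7}{2}\right) = 15 + 5 \left(- \frac{119}{2}\right) = 15 - \frac{595}{2} = - \frac{565}{2} \approx -282.5$)
$\frac{1}{z{\left(-275,50 \right)} + n 3341} = \frac{1}{-275 - \frac{1887665}{2}} = \frac{1}{- \frac{1888215}{2}} = - \frac{2}{1888215}$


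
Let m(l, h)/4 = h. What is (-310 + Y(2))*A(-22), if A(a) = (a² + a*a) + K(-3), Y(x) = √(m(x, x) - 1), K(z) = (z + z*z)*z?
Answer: -294500 + 950*√7 ≈ -2.9199e+5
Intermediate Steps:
m(l, h) = 4*h
K(z) = z*(z + z²) (K(z) = (z + z²)*z = z*(z + z²))
Y(x) = √(-1 + 4*x) (Y(x) = √(4*x - 1) = √(-1 + 4*x))
A(a) = -18 + 2*a² (A(a) = (a² + a*a) + (-3)²*(1 - 3) = (a² + a²) + 9*(-2) = 2*a² - 18 = -18 + 2*a²)
(-310 + Y(2))*A(-22) = (-310 + √(-1 + 4*2))*(-18 + 2*(-22)²) = (-310 + √(-1 + 8))*(-18 + 2*484) = (-310 + √7)*(-18 + 968) = (-310 + √7)*950 = -294500 + 950*√7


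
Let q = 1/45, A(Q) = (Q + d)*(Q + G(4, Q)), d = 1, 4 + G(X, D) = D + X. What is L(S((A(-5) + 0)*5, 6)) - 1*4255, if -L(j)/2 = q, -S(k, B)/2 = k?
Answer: -191477/45 ≈ -4255.0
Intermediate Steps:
G(X, D) = -4 + D + X (G(X, D) = -4 + (D + X) = -4 + D + X)
A(Q) = 2*Q*(1 + Q) (A(Q) = (Q + 1)*(Q + (-4 + Q + 4)) = (1 + Q)*(Q + Q) = (1 + Q)*(2*Q) = 2*Q*(1 + Q))
S(k, B) = -2*k
q = 1/45 ≈ 0.022222
L(j) = -2/45 (L(j) = -2*1/45 = -2/45)
L(S((A(-5) + 0)*5, 6)) - 1*4255 = -2/45 - 1*4255 = -2/45 - 4255 = -191477/45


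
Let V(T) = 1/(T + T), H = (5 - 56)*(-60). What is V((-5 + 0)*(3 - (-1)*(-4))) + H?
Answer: 30601/10 ≈ 3060.1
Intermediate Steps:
H = 3060 (H = -51*(-60) = 3060)
V(T) = 1/(2*T)
V((-5 + 0)*(3 - (-1)*(-4))) + H = 1/(2*(((-5 + 0)*(3 - (-1)*(-4))))) + 3060 = 1/(2*((-5*(3 - 1*4)))) + 3060 = 1/(2*((-5*(3 - 4)))) + 3060 = 1/(2*((-5*(-1)))) + 3060 = (½)/5 + 3060 = (½)*(⅕) + 3060 = ⅒ + 3060 = 30601/10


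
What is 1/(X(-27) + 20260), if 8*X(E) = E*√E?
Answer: 1296640/26269946083 + 648*I*√3/26269946083 ≈ 4.9358e-5 + 4.2724e-8*I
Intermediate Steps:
X(E) = E^(3/2)/8 (X(E) = (E*√E)/8 = E^(3/2)/8)
1/(X(-27) + 20260) = 1/((-27)^(3/2)/8 + 20260) = 1/((-81*I*√3)/8 + 20260) = 1/(-81*I*√3/8 + 20260) = 1/(20260 - 81*I*√3/8)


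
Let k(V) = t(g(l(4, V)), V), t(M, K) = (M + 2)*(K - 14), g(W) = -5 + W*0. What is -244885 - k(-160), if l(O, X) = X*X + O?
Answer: -245407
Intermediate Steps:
l(O, X) = O + X**2 (l(O, X) = X**2 + O = O + X**2)
g(W) = -5 (g(W) = -5 + 0 = -5)
t(M, K) = (-14 + K)*(2 + M) (t(M, K) = (2 + M)*(-14 + K) = (-14 + K)*(2 + M))
k(V) = 42 - 3*V (k(V) = -28 - 14*(-5) + 2*V + V*(-5) = -28 + 70 + 2*V - 5*V = 42 - 3*V)
-244885 - k(-160) = -244885 - (42 - 3*(-160)) = -244885 - (42 + 480) = -244885 - 1*522 = -244885 - 522 = -245407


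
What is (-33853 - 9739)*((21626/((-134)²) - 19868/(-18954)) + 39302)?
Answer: -72889810860348740/42542253 ≈ -1.7134e+9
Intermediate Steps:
(-33853 - 9739)*((21626/((-134)²) - 19868/(-18954)) + 39302) = -43592*((21626/17956 - 19868*(-1/18954)) + 39302) = -43592*((21626*(1/17956) + 9934/9477) + 39302) = -43592*((10813/8978 + 9934/9477) + 39302) = -43592*(191662253/85084506 + 39302) = -43592*3344182917065/85084506 = -72889810860348740/42542253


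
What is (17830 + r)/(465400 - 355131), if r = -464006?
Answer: -446176/110269 ≈ -4.0462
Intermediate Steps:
(17830 + r)/(465400 - 355131) = (17830 - 464006)/(465400 - 355131) = -446176/110269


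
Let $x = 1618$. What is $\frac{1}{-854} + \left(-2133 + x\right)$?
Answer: $- \frac{439811}{854} \approx -515.0$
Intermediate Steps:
$\frac{1}{-854} + \left(-2133 + x\right) = \frac{1}{-854} + \left(-2133 + 1618\right) = - \frac{1}{854} - 515 = - \frac{439811}{854}$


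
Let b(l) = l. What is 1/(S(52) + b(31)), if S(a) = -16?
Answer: 1/15 ≈ 0.066667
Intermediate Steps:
1/(S(52) + b(31)) = 1/(-16 + 31) = 1/15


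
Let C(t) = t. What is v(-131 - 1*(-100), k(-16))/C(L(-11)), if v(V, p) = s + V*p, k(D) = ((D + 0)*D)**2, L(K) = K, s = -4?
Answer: 2031620/11 ≈ 1.8469e+5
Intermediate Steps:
k(D) = D**4 (k(D) = (D*D)**2 = (D**2)**2 = D**4)
v(V, p) = -4 + V*p
v(-131 - 1*(-100), k(-16))/C(L(-11)) = (-4 + (-131 - 1*(-100))*(-16)**4)/(-11) = (-4 + (-131 + 100)*65536)*(-1/11) = (-4 - 31*65536)*(-1/11) = (-4 - 2031616)*(-1/11) = -2031620*(-1/11) = 2031620/11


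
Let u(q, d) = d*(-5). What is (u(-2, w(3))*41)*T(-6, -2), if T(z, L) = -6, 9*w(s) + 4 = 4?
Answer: 0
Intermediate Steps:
w(s) = 0 (w(s) = -4/9 + (1/9)*4 = -4/9 + 4/9 = 0)
u(q, d) = -5*d
(u(-2, w(3))*41)*T(-6, -2) = (-5*0*41)*(-6) = (0*41)*(-6) = 0*(-6) = 0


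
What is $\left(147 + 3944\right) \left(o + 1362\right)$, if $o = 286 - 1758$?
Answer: $-450010$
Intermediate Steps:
$o = -1472$
$\left(147 + 3944\right) \left(o + 1362\right) = \left(147 + 3944\right) \left(-1472 + 1362\right) = 4091 \left(-110\right) = -450010$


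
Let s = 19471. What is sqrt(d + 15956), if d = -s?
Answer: I*sqrt(3515) ≈ 59.287*I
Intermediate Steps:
d = -19471 (d = -1*19471 = -19471)
sqrt(d + 15956) = sqrt(-19471 + 15956) = sqrt(-3515) = I*sqrt(3515)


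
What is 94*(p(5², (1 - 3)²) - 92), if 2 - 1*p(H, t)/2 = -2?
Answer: -7896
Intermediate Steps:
p(H, t) = 8 (p(H, t) = 4 - 2*(-2) = 4 + 4 = 8)
94*(p(5², (1 - 3)²) - 92) = 94*(8 - 92) = 94*(-84) = -7896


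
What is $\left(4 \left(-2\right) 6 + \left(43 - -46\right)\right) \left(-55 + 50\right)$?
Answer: $-205$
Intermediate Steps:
$\left(4 \left(-2\right) 6 + \left(43 - -46\right)\right) \left(-55 + 50\right) = \left(\left(-8\right) 6 + \left(43 + 46\right)\right) \left(-5\right) = \left(-48 + 89\right) \left(-5\right) = 41 \left(-5\right) = -205$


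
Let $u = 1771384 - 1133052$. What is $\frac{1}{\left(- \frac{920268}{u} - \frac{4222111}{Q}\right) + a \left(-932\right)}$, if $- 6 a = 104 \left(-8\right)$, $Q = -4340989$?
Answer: $- \frac{2078244142761}{268587705849580594} \approx -7.7377 \cdot 10^{-6}$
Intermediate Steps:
$u = 638332$
$a = \frac{416}{3}$ ($a = - \frac{104 \left(-8\right)}{6} = \left(- \frac{1}{6}\right) \left(-832\right) = \frac{416}{3} \approx 138.67$)
$\frac{1}{\left(- \frac{920268}{u} - \frac{4222111}{Q}\right) + a \left(-932\right)} = \frac{1}{\left(- \frac{920268}{638332} - \frac{4222111}{-4340989}\right) + \frac{416}{3} \left(-932\right)} = \frac{1}{\left(\left(-920268\right) \frac{1}{638332} - - \frac{4222111}{4340989}\right) - \frac{387712}{3}} = \frac{1}{\left(- \frac{230067}{159583} + \frac{4222111}{4340989}\right) - \frac{387712}{3}} = \frac{1}{- \frac{324941176550}{692748047587} - \frac{387712}{3}} = \frac{1}{- \frac{268587705849580594}{2078244142761}} = - \frac{2078244142761}{268587705849580594}$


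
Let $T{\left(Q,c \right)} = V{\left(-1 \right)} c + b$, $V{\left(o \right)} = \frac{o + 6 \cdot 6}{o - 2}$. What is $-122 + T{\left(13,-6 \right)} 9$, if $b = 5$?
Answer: $553$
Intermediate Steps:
$V{\left(o \right)} = \frac{36 + o}{-2 + o}$ ($V{\left(o \right)} = \frac{o + 36}{-2 + o} = \frac{36 + o}{-2 + o}$)
$T{\left(Q,c \right)} = 5 - \frac{35 c}{3}$ ($T{\left(Q,c \right)} = \frac{36 - 1}{-2 - 1} c + 5 = \frac{1}{-3} \cdot 35 c + 5 = \left(- \frac{1}{3}\right) 35 c + 5 = - \frac{35 c}{3} + 5 = 5 - \frac{35 c}{3}$)
$-122 + T{\left(13,-6 \right)} 9 = -122 + \left(5 - -70\right) 9 = -122 + \left(5 + 70\right) 9 = -122 + 75 \cdot 9 = -122 + 675 = 553$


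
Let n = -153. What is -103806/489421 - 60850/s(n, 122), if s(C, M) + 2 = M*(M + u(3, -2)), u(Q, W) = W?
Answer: -15650390039/3582072299 ≈ -4.3691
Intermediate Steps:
s(C, M) = -2 + M*(-2 + M) (s(C, M) = -2 + M*(M - 2) = -2 + M*(-2 + M))
-103806/489421 - 60850/s(n, 122) = -103806/489421 - 60850/(-2 + 122² - 2*122) = -103806*1/489421 - 60850/(-2 + 14884 - 244) = -103806/489421 - 60850/14638 = -103806/489421 - 60850*1/14638 = -103806/489421 - 30425/7319 = -15650390039/3582072299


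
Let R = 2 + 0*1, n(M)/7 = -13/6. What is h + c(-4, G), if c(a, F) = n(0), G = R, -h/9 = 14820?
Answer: -800371/6 ≈ -1.3340e+5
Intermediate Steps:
h = -133380 (h = -9*14820 = -133380)
n(M) = -91/6 (n(M) = 7*(-13/6) = -91/6)
R = 2 (R = 2 + 0 = 2)
G = 2
c(a, F) = -91/6
h + c(-4, G) = -133380 - 91/6 = -800371/6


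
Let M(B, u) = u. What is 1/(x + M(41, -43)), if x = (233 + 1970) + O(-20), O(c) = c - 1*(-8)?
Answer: 1/2148 ≈ 0.00046555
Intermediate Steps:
O(c) = 8 + c (O(c) = c + 8 = 8 + c)
x = 2191 (x = (233 + 1970) + (8 - 20) = 2203 - 12 = 2191)
1/(x + M(41, -43)) = 1/(2191 - 43) = 1/2148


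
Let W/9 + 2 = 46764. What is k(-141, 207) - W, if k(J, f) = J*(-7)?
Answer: -419871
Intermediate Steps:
W = 420858 (W = -18 + 9*46764 = -18 + 420876 = 420858)
k(J, f) = -7*J
k(-141, 207) - W = -7*(-141) - 1*420858 = 987 - 420858 = -419871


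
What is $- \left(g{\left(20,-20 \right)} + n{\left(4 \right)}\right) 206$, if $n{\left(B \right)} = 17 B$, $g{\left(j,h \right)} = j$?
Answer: $-18128$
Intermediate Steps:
$- \left(g{\left(20,-20 \right)} + n{\left(4 \right)}\right) 206 = - \left(20 + 17 \cdot 4\right) 206 = - \left(20 + 68\right) 206 = - 88 \cdot 206 = \left(-1\right) 18128 = -18128$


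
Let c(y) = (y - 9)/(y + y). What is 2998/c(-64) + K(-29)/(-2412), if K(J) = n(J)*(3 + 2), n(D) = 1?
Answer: 925590163/176076 ≈ 5256.8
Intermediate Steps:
c(y) = (-9 + y)/(2*y) (c(y) = (-9 + y)/((2*y)) = (-9 + y)*(1/(2*y)) = (-9 + y)/(2*y))
K(J) = 5 (K(J) = 1*(3 + 2) = 1*5 = 5)
2998/c(-64) + K(-29)/(-2412) = 2998/(((½)*(-9 - 64)/(-64))) + 5/(-2412) = 2998/(((½)*(-1/64)*(-73))) + 5*(-1/2412) = 2998/(73/128) - 5/2412 = 2998*(128/73) - 5/2412 = 383744/73 - 5/2412 = 925590163/176076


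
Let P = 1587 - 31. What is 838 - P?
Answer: -718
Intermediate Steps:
P = 1556
838 - P = 838 - 1*1556 = 838 - 1556 = -718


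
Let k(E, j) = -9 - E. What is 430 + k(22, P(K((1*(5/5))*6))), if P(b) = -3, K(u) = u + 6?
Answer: 399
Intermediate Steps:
K(u) = 6 + u
430 + k(22, P(K((1*(5/5))*6))) = 430 + (-9 - 1*22) = 430 + (-9 - 22) = 430 - 31 = 399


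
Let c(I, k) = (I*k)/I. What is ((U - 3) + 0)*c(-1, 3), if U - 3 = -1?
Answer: -3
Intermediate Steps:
U = 2 (U = 3 - 1 = 2)
c(I, k) = k
((U - 3) + 0)*c(-1, 3) = ((2 - 3) + 0)*3 = (-1 + 0)*3 = -1*3 = -3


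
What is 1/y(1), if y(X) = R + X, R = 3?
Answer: 1/4 ≈ 0.25000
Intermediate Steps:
y(X) = 3 + X
1/y(1) = 1/(3 + 1) = 1/4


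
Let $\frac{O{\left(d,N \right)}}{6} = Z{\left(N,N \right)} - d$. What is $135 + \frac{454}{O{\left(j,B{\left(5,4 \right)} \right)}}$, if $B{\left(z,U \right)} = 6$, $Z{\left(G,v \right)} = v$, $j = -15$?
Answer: $\frac{8732}{63} \approx 138.6$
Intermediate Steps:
$O{\left(d,N \right)} = - 6 d + 6 N$ ($O{\left(d,N \right)} = 6 \left(N - d\right) = - 6 d + 6 N$)
$135 + \frac{454}{O{\left(j,B{\left(5,4 \right)} \right)}} = 135 + \frac{454}{\left(-6\right) \left(-15\right) + 6 \cdot 6} = 135 + \frac{454}{90 + 36} = 135 + \frac{454}{126} = 135 + 454 \cdot \frac{1}{126} = 135 + \frac{227}{63} = \frac{8732}{63}$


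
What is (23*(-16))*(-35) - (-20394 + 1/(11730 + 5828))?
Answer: 584224891/17558 ≈ 33274.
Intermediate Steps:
(23*(-16))*(-35) - (-20394 + 1/(11730 + 5828)) = -368*(-35) - (-20394 + 1/17558) = 12880 - (-20394 + 1/17558) = 12880 - 1*(-358077851/17558) = 12880 + 358077851/17558 = 584224891/17558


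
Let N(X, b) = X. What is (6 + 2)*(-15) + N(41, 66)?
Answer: -79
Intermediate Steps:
(6 + 2)*(-15) + N(41, 66) = (6 + 2)*(-15) + 41 = 8*(-15) + 41 = -120 + 41 = -79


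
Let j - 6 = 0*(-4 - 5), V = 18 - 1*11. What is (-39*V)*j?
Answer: -1638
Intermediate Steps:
V = 7 (V = 18 - 11 = 7)
j = 6 (j = 6 + 0*(-4 - 5) = 6 + 0*(-9) = 6 + 0 = 6)
(-39*V)*j = -39*7*6 = -273*6 = -1638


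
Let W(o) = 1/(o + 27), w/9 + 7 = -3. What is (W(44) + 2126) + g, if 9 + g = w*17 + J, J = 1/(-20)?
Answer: 833489/1420 ≈ 586.96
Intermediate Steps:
J = -1/20 ≈ -0.050000
w = -90 (w = -63 + 9*(-3) = -63 - 27 = -90)
W(o) = 1/(27 + o)
g = -30781/20 (g = -9 + (-90*17 - 1/20) = -9 + (-1530 - 1/20) = -9 - 30601/20 = -30781/20 ≈ -1539.1)
(W(44) + 2126) + g = (1/(27 + 44) + 2126) - 30781/20 = (1/71 + 2126) - 30781/20 = 150947/71 - 30781/20 = 833489/1420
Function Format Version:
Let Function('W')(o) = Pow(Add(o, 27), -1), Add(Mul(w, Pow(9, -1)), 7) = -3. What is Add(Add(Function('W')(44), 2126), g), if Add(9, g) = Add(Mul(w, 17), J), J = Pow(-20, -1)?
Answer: Rational(833489, 1420) ≈ 586.96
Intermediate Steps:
J = Rational(-1, 20) ≈ -0.050000
w = -90 (w = Add(-63, Mul(9, -3)) = Add(-63, -27) = -90)
Function('W')(o) = Pow(Add(27, o), -1)
g = Rational(-30781, 20) (g = Add(-9, Add(Mul(-90, 17), Rational(-1, 20))) = Add(-9, Add(-1530, Rational(-1, 20))) = Add(-9, Rational(-30601, 20)) = Rational(-30781, 20) ≈ -1539.1)
Add(Add(Function('W')(44), 2126), g) = Add(Add(Pow(Add(27, 44), -1), 2126), Rational(-30781, 20)) = Add(Add(Pow(71, -1), 2126), Rational(-30781, 20)) = Add(Add(Rational(1, 71), 2126), Rational(-30781, 20)) = Add(Rational(150947, 71), Rational(-30781, 20)) = Rational(833489, 1420)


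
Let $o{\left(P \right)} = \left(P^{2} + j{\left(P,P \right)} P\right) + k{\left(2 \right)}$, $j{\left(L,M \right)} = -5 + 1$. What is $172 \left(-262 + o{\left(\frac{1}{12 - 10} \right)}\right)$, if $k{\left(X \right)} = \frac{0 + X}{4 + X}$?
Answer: $- \frac{135923}{3} \approx -45308.0$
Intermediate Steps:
$k{\left(X \right)} = \frac{X}{4 + X}$
$j{\left(L,M \right)} = -4$
$o{\left(P \right)} = \frac{1}{3} + P^{2} - 4 P$ ($o{\left(P \right)} = \left(P^{2} - 4 P\right) + \frac{2}{4 + 2} = \left(P^{2} - 4 P\right) + \frac{2}{6} = \left(P^{2} - 4 P\right) + 2 \cdot \frac{1}{6} = \left(P^{2} - 4 P\right) + \frac{1}{3} = \frac{1}{3} + P^{2} - 4 P$)
$172 \left(-262 + o{\left(\frac{1}{12 - 10} \right)}\right) = 172 \left(-262 + \left(\frac{1}{3} + \left(\frac{1}{12 - 10}\right)^{2} - \frac{4}{12 - 10}\right)\right) = 172 \left(-262 + \left(\frac{1}{3} + \left(\frac{1}{2}\right)^{2} - \frac{4}{2}\right)\right) = 172 \left(-262 + \left(\frac{1}{3} + \left(\frac{1}{2}\right)^{2} - 2\right)\right) = 172 \left(-262 + \left(\frac{1}{3} + \frac{1}{4} - 2\right)\right) = 172 \left(-262 - \frac{17}{12}\right) = 172 \left(- \frac{3161}{12}\right) = - \frac{135923}{3}$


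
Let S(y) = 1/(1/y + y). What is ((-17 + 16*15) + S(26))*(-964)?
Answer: -145561108/677 ≈ -2.1501e+5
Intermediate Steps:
S(y) = 1/(y + 1/y)
((-17 + 16*15) + S(26))*(-964) = ((-17 + 16*15) + 26/(1 + 26**2))*(-964) = ((-17 + 240) + 26/(1 + 676))*(-964) = (223 + 26/677)*(-964) = (150997/677)*(-964) = -145561108/677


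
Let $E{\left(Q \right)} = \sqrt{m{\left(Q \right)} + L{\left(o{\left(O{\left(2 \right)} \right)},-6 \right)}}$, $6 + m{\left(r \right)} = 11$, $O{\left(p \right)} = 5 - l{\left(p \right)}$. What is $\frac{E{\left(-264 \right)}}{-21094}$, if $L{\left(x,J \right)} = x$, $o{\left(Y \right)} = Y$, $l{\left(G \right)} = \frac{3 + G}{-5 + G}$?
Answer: $- \frac{\sqrt{105}}{63282} \approx -0.00016193$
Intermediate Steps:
$l{\left(G \right)} = \frac{3 + G}{-5 + G}$
$O{\left(p \right)} = 5 - \frac{3 + p}{-5 + p}$
$m{\left(r \right)} = 5$ ($m{\left(r \right)} = -6 + 11 = 5$)
$E{\left(Q \right)} = \frac{\sqrt{105}}{3}$ ($E{\left(Q \right)} = \sqrt{5 + \frac{4 \left(-7 + 2\right)}{-5 + 2}} = \sqrt{5 + 4 \frac{1}{-3} \left(-5\right)} = \sqrt{5 + 4 \left(- \frac{1}{3}\right) \left(-5\right)} = \sqrt{5 + \frac{20}{3}} = \sqrt{\frac{35}{3}} = \frac{\sqrt{105}}{3}$)
$\frac{E{\left(-264 \right)}}{-21094} = \frac{\frac{1}{3} \sqrt{105}}{-21094} = \frac{\sqrt{105}}{3} \left(- \frac{1}{21094}\right) = - \frac{\sqrt{105}}{63282}$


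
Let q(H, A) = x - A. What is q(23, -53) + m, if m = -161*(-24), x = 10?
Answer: 3927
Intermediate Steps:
q(H, A) = 10 - A
m = 3864
q(23, -53) + m = (10 - 1*(-53)) + 3864 = (10 + 53) + 3864 = 63 + 3864 = 3927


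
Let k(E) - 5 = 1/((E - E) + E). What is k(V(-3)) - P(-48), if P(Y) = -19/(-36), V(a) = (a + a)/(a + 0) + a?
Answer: 125/36 ≈ 3.4722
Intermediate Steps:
V(a) = 2 + a (V(a) = (2*a)/a + a = 2 + a)
P(Y) = 19/36 (P(Y) = -19*(-1/36) = 19/36)
k(E) = 5 + 1/E (k(E) = 5 + 1/((E - E) + E) = 5 + 1/(0 + E) = 5 + 1/E)
k(V(-3)) - P(-48) = (5 + 1/(2 - 3)) - 1*19/36 = (5 + 1/(-1)) - 19/36 = (5 - 1) - 19/36 = 4 - 19/36 = 125/36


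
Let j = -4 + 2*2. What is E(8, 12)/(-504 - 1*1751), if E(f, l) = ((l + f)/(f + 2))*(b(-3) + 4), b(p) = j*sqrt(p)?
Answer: -8/2255 ≈ -0.0035477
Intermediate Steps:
j = 0 (j = -4 + 4 = 0)
b(p) = 0 (b(p) = 0*sqrt(p) = 0)
E(f, l) = 4*(f + l)/(2 + f) (E(f, l) = ((l + f)/(f + 2))*(0 + 4) = ((f + l)/(2 + f))*4 = 4*(f + l)/(2 + f))
E(8, 12)/(-504 - 1*1751) = (4*(8 + 12)/(2 + 8))/(-504 - 1*1751) = (4*20/10)/(-504 - 1751) = (4*(1/10)*20)/(-2255) = 8*(-1/2255) = -8/2255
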